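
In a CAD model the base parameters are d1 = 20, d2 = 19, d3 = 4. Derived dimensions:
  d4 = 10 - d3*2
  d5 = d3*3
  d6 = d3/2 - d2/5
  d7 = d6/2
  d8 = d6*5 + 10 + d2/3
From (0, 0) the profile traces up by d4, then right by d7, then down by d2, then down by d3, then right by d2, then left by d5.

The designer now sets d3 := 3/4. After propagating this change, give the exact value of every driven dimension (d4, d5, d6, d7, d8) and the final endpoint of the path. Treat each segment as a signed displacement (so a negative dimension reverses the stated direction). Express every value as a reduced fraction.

d4 = 17/2
d5 = 9/4
d6 = -137/40
d7 = -137/80
d8 = -19/24
endpoint = (1203/80, -45/4)

Apply edit: d3 := 3/4
  d4 = 10 - d3*2 = 17/2
  d5 = d3*3 = 9/4
  d6 = d3/2 - d2/5 = -137/40
  d7 = d6/2 = -137/80
  d8 = d6*5 + 10 + d2/3 = -19/24
Walk from origin (0, 0):
  seg 1: up by d4 = 17/2 → (0, 17/2)
  seg 2: right by d7 = -137/80 → (-137/80, 17/2)
  seg 3: down by d2 = 19 → (-137/80, -21/2)
  seg 4: down by d3 = 3/4 → (-137/80, -45/4)
  seg 5: right by d2 = 19 → (1383/80, -45/4)
  seg 6: left by d5 = 9/4 → (1203/80, -45/4)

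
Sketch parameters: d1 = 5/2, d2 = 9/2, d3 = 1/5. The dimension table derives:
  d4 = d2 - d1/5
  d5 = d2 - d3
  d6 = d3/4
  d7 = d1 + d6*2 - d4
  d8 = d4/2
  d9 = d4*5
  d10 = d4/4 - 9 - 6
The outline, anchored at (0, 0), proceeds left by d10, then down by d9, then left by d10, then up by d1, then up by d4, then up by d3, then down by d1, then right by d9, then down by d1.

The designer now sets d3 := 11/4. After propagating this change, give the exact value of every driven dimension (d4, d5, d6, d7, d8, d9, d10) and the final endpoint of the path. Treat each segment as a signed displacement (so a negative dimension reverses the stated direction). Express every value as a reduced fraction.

d4 = 4
d5 = 7/4
d6 = 11/16
d7 = -1/8
d8 = 2
d9 = 20
d10 = -14
endpoint = (48, -63/4)

Apply edit: d3 := 11/4
  d4 = d2 - d1/5 = 4
  d5 = d2 - d3 = 7/4
  d6 = d3/4 = 11/16
  d7 = d1 + d6*2 - d4 = -1/8
  d8 = d4/2 = 2
  d9 = d4*5 = 20
  d10 = d4/4 - 9 - 6 = -14
Walk from origin (0, 0):
  seg 1: left by d10 = -14 → (14, 0)
  seg 2: down by d9 = 20 → (14, -20)
  seg 3: left by d10 = -14 → (28, -20)
  seg 4: up by d1 = 5/2 → (28, -35/2)
  seg 5: up by d4 = 4 → (28, -27/2)
  seg 6: up by d3 = 11/4 → (28, -43/4)
  seg 7: down by d1 = 5/2 → (28, -53/4)
  seg 8: right by d9 = 20 → (48, -53/4)
  seg 9: down by d1 = 5/2 → (48, -63/4)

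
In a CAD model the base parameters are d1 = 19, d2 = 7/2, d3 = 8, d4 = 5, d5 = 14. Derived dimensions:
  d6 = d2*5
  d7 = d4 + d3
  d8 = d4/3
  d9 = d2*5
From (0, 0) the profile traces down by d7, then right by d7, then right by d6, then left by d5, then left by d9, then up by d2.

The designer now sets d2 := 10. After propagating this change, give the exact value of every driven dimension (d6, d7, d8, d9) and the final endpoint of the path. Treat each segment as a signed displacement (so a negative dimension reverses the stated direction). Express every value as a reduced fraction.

Apply edit: d2 := 10
  d6 = d2*5 = 50
  d7 = d4 + d3 = 13
  d8 = d4/3 = 5/3
  d9 = d2*5 = 50
Walk from origin (0, 0):
  seg 1: down by d7 = 13 → (0, -13)
  seg 2: right by d7 = 13 → (13, -13)
  seg 3: right by d6 = 50 → (63, -13)
  seg 4: left by d5 = 14 → (49, -13)
  seg 5: left by d9 = 50 → (-1, -13)
  seg 6: up by d2 = 10 → (-1, -3)

d6 = 50
d7 = 13
d8 = 5/3
d9 = 50
endpoint = (-1, -3)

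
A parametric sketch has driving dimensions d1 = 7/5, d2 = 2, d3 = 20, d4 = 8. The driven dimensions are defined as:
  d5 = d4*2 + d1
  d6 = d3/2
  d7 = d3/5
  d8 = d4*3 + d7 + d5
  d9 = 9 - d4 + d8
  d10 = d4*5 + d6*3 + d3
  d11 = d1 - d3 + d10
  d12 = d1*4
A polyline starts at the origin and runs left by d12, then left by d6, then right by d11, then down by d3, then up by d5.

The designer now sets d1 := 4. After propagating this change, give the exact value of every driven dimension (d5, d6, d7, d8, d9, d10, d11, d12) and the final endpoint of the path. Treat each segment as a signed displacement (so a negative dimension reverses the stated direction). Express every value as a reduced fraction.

Apply edit: d1 := 4
  d5 = d4*2 + d1 = 20
  d6 = d3/2 = 10
  d7 = d3/5 = 4
  d8 = d4*3 + d7 + d5 = 48
  d9 = 9 - d4 + d8 = 49
  d10 = d4*5 + d6*3 + d3 = 90
  d11 = d1 - d3 + d10 = 74
  d12 = d1*4 = 16
Walk from origin (0, 0):
  seg 1: left by d12 = 16 → (-16, 0)
  seg 2: left by d6 = 10 → (-26, 0)
  seg 3: right by d11 = 74 → (48, 0)
  seg 4: down by d3 = 20 → (48, -20)
  seg 5: up by d5 = 20 → (48, 0)

d5 = 20
d6 = 10
d7 = 4
d8 = 48
d9 = 49
d10 = 90
d11 = 74
d12 = 16
endpoint = (48, 0)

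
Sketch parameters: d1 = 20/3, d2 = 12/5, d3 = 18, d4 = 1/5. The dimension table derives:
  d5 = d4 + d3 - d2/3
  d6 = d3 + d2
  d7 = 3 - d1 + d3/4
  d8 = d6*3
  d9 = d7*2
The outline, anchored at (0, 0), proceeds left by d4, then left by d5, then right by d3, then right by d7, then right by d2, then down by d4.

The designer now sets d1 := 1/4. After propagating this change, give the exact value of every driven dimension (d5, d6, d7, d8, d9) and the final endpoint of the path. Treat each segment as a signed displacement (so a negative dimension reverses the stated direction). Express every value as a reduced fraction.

d5 = 87/5
d6 = 102/5
d7 = 29/4
d8 = 306/5
d9 = 29/2
endpoint = (201/20, -1/5)

Apply edit: d1 := 1/4
  d5 = d4 + d3 - d2/3 = 87/5
  d6 = d3 + d2 = 102/5
  d7 = 3 - d1 + d3/4 = 29/4
  d8 = d6*3 = 306/5
  d9 = d7*2 = 29/2
Walk from origin (0, 0):
  seg 1: left by d4 = 1/5 → (-1/5, 0)
  seg 2: left by d5 = 87/5 → (-88/5, 0)
  seg 3: right by d3 = 18 → (2/5, 0)
  seg 4: right by d7 = 29/4 → (153/20, 0)
  seg 5: right by d2 = 12/5 → (201/20, 0)
  seg 6: down by d4 = 1/5 → (201/20, -1/5)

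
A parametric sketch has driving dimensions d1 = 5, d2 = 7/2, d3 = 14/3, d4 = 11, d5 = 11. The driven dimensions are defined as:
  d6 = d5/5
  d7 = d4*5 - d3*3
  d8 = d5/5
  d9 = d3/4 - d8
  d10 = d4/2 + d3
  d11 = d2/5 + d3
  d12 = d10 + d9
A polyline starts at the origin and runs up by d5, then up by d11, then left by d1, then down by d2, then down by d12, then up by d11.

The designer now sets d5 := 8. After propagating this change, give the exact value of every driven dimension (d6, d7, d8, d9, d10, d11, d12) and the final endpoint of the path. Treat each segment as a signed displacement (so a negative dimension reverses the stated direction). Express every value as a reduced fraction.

d6 = 8/5
d7 = 41
d8 = 8/5
d9 = -13/30
d10 = 61/6
d11 = 161/30
d12 = 146/15
endpoint = (-5, 11/2)

Apply edit: d5 := 8
  d6 = d5/5 = 8/5
  d7 = d4*5 - d3*3 = 41
  d8 = d5/5 = 8/5
  d9 = d3/4 - d8 = -13/30
  d10 = d4/2 + d3 = 61/6
  d11 = d2/5 + d3 = 161/30
  d12 = d10 + d9 = 146/15
Walk from origin (0, 0):
  seg 1: up by d5 = 8 → (0, 8)
  seg 2: up by d11 = 161/30 → (0, 401/30)
  seg 3: left by d1 = 5 → (-5, 401/30)
  seg 4: down by d2 = 7/2 → (-5, 148/15)
  seg 5: down by d12 = 146/15 → (-5, 2/15)
  seg 6: up by d11 = 161/30 → (-5, 11/2)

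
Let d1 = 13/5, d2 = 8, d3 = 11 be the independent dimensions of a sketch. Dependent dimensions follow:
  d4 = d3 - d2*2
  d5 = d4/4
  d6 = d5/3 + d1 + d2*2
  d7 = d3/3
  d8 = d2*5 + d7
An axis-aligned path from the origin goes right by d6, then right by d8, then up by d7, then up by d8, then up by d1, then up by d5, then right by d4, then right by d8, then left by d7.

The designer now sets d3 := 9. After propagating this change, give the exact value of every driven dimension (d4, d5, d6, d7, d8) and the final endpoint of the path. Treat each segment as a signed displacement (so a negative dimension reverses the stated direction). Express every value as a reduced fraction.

d4 = -7
d5 = -7/4
d6 = 1081/60
d7 = 3
d8 = 43
endpoint = (5641/60, 937/20)

Apply edit: d3 := 9
  d4 = d3 - d2*2 = -7
  d5 = d4/4 = -7/4
  d6 = d5/3 + d1 + d2*2 = 1081/60
  d7 = d3/3 = 3
  d8 = d2*5 + d7 = 43
Walk from origin (0, 0):
  seg 1: right by d6 = 1081/60 → (1081/60, 0)
  seg 2: right by d8 = 43 → (3661/60, 0)
  seg 3: up by d7 = 3 → (3661/60, 3)
  seg 4: up by d8 = 43 → (3661/60, 46)
  seg 5: up by d1 = 13/5 → (3661/60, 243/5)
  seg 6: up by d5 = -7/4 → (3661/60, 937/20)
  seg 7: right by d4 = -7 → (3241/60, 937/20)
  seg 8: right by d8 = 43 → (5821/60, 937/20)
  seg 9: left by d7 = 3 → (5641/60, 937/20)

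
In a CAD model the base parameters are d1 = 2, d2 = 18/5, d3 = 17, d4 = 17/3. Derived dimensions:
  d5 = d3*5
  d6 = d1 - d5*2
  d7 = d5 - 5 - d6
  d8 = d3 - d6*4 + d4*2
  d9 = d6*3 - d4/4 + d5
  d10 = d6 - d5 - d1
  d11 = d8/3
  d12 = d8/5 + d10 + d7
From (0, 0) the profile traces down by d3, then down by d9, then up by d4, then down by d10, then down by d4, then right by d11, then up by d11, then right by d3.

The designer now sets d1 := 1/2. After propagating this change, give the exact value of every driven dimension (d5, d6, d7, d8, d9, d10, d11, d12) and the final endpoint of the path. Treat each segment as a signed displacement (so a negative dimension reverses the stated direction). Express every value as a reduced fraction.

d5 = 85
d6 = -339/2
d7 = 499/2
d8 = 2119/3
d9 = -5099/12
d10 = -255
d11 = 2119/9
d12 = 4073/30
endpoint = (2272/9, 32341/36)

Apply edit: d1 := 1/2
  d5 = d3*5 = 85
  d6 = d1 - d5*2 = -339/2
  d7 = d5 - 5 - d6 = 499/2
  d8 = d3 - d6*4 + d4*2 = 2119/3
  d9 = d6*3 - d4/4 + d5 = -5099/12
  d10 = d6 - d5 - d1 = -255
  d11 = d8/3 = 2119/9
  d12 = d8/5 + d10 + d7 = 4073/30
Walk from origin (0, 0):
  seg 1: down by d3 = 17 → (0, -17)
  seg 2: down by d9 = -5099/12 → (0, 4895/12)
  seg 3: up by d4 = 17/3 → (0, 4963/12)
  seg 4: down by d10 = -255 → (0, 8023/12)
  seg 5: down by d4 = 17/3 → (0, 7955/12)
  seg 6: right by d11 = 2119/9 → (2119/9, 7955/12)
  seg 7: up by d11 = 2119/9 → (2119/9, 32341/36)
  seg 8: right by d3 = 17 → (2272/9, 32341/36)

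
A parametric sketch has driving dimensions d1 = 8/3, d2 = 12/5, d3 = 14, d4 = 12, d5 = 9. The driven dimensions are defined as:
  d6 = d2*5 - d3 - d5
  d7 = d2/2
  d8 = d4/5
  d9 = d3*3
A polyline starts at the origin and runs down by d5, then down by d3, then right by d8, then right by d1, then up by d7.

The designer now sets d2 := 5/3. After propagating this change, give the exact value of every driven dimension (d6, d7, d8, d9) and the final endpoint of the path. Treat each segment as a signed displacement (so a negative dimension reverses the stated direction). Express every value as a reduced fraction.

d6 = -44/3
d7 = 5/6
d8 = 12/5
d9 = 42
endpoint = (76/15, -133/6)

Apply edit: d2 := 5/3
  d6 = d2*5 - d3 - d5 = -44/3
  d7 = d2/2 = 5/6
  d8 = d4/5 = 12/5
  d9 = d3*3 = 42
Walk from origin (0, 0):
  seg 1: down by d5 = 9 → (0, -9)
  seg 2: down by d3 = 14 → (0, -23)
  seg 3: right by d8 = 12/5 → (12/5, -23)
  seg 4: right by d1 = 8/3 → (76/15, -23)
  seg 5: up by d7 = 5/6 → (76/15, -133/6)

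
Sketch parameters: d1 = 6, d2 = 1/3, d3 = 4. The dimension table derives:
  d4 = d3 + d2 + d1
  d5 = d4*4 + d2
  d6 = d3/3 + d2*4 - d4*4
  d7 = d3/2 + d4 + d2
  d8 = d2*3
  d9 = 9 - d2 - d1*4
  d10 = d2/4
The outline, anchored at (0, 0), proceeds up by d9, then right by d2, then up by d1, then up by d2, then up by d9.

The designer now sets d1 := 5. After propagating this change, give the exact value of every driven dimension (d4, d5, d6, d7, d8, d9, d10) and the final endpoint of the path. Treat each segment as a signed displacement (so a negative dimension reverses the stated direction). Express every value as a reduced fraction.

d4 = 28/3
d5 = 113/3
d6 = -104/3
d7 = 35/3
d8 = 1
d9 = -34/3
d10 = 1/12
endpoint = (1/3, -52/3)

Apply edit: d1 := 5
  d4 = d3 + d2 + d1 = 28/3
  d5 = d4*4 + d2 = 113/3
  d6 = d3/3 + d2*4 - d4*4 = -104/3
  d7 = d3/2 + d4 + d2 = 35/3
  d8 = d2*3 = 1
  d9 = 9 - d2 - d1*4 = -34/3
  d10 = d2/4 = 1/12
Walk from origin (0, 0):
  seg 1: up by d9 = -34/3 → (0, -34/3)
  seg 2: right by d2 = 1/3 → (1/3, -34/3)
  seg 3: up by d1 = 5 → (1/3, -19/3)
  seg 4: up by d2 = 1/3 → (1/3, -6)
  seg 5: up by d9 = -34/3 → (1/3, -52/3)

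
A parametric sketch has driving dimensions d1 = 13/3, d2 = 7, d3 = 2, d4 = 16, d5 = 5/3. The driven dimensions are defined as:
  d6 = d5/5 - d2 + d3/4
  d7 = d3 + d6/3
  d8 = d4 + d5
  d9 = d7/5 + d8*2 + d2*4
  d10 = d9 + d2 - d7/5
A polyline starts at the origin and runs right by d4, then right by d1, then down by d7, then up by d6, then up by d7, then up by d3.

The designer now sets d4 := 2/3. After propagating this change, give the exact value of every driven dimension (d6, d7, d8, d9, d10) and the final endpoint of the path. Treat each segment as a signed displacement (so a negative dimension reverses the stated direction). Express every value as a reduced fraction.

Apply edit: d4 := 2/3
  d6 = d5/5 - d2 + d3/4 = -37/6
  d7 = d3 + d6/3 = -1/18
  d8 = d4 + d5 = 7/3
  d9 = d7/5 + d8*2 + d2*4 = 2939/90
  d10 = d9 + d2 - d7/5 = 119/3
Walk from origin (0, 0):
  seg 1: right by d4 = 2/3 → (2/3, 0)
  seg 2: right by d1 = 13/3 → (5, 0)
  seg 3: down by d7 = -1/18 → (5, 1/18)
  seg 4: up by d6 = -37/6 → (5, -55/9)
  seg 5: up by d7 = -1/18 → (5, -37/6)
  seg 6: up by d3 = 2 → (5, -25/6)

d6 = -37/6
d7 = -1/18
d8 = 7/3
d9 = 2939/90
d10 = 119/3
endpoint = (5, -25/6)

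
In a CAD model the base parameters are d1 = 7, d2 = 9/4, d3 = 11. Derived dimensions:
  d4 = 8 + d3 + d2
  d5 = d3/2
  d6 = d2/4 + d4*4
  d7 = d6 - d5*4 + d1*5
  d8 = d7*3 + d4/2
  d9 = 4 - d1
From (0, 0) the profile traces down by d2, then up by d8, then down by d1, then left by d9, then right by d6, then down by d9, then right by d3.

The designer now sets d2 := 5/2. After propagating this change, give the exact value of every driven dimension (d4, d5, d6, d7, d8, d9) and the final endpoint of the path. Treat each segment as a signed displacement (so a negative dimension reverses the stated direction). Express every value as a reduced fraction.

d4 = 43/2
d5 = 11/2
d6 = 693/8
d7 = 797/8
d8 = 2477/8
d9 = -3
endpoint = (805/8, 2425/8)

Apply edit: d2 := 5/2
  d4 = 8 + d3 + d2 = 43/2
  d5 = d3/2 = 11/2
  d6 = d2/4 + d4*4 = 693/8
  d7 = d6 - d5*4 + d1*5 = 797/8
  d8 = d7*3 + d4/2 = 2477/8
  d9 = 4 - d1 = -3
Walk from origin (0, 0):
  seg 1: down by d2 = 5/2 → (0, -5/2)
  seg 2: up by d8 = 2477/8 → (0, 2457/8)
  seg 3: down by d1 = 7 → (0, 2401/8)
  seg 4: left by d9 = -3 → (3, 2401/8)
  seg 5: right by d6 = 693/8 → (717/8, 2401/8)
  seg 6: down by d9 = -3 → (717/8, 2425/8)
  seg 7: right by d3 = 11 → (805/8, 2425/8)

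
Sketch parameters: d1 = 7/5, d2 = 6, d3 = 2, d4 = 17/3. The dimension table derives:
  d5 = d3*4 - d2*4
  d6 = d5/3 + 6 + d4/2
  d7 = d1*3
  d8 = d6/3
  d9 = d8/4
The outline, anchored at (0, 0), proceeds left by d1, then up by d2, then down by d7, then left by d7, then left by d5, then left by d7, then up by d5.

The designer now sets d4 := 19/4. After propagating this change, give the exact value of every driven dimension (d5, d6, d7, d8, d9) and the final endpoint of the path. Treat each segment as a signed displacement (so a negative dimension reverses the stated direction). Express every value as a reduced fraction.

d5 = -16
d6 = 73/24
d7 = 21/5
d8 = 73/72
d9 = 73/288
endpoint = (31/5, -71/5)

Apply edit: d4 := 19/4
  d5 = d3*4 - d2*4 = -16
  d6 = d5/3 + 6 + d4/2 = 73/24
  d7 = d1*3 = 21/5
  d8 = d6/3 = 73/72
  d9 = d8/4 = 73/288
Walk from origin (0, 0):
  seg 1: left by d1 = 7/5 → (-7/5, 0)
  seg 2: up by d2 = 6 → (-7/5, 6)
  seg 3: down by d7 = 21/5 → (-7/5, 9/5)
  seg 4: left by d7 = 21/5 → (-28/5, 9/5)
  seg 5: left by d5 = -16 → (52/5, 9/5)
  seg 6: left by d7 = 21/5 → (31/5, 9/5)
  seg 7: up by d5 = -16 → (31/5, -71/5)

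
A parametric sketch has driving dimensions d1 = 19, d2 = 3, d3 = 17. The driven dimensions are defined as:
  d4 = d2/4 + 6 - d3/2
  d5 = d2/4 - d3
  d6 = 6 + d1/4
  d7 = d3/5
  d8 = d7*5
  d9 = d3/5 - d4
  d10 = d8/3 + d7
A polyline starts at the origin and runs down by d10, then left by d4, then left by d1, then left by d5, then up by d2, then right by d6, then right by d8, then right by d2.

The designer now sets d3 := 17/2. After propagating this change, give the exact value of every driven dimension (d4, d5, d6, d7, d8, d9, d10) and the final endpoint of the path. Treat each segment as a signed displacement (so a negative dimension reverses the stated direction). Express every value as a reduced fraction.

d4 = 5/2
d5 = -31/4
d6 = 43/4
d7 = 17/10
d8 = 17/2
d9 = -4/5
d10 = 68/15
endpoint = (17/2, -23/15)

Apply edit: d3 := 17/2
  d4 = d2/4 + 6 - d3/2 = 5/2
  d5 = d2/4 - d3 = -31/4
  d6 = 6 + d1/4 = 43/4
  d7 = d3/5 = 17/10
  d8 = d7*5 = 17/2
  d9 = d3/5 - d4 = -4/5
  d10 = d8/3 + d7 = 68/15
Walk from origin (0, 0):
  seg 1: down by d10 = 68/15 → (0, -68/15)
  seg 2: left by d4 = 5/2 → (-5/2, -68/15)
  seg 3: left by d1 = 19 → (-43/2, -68/15)
  seg 4: left by d5 = -31/4 → (-55/4, -68/15)
  seg 5: up by d2 = 3 → (-55/4, -23/15)
  seg 6: right by d6 = 43/4 → (-3, -23/15)
  seg 7: right by d8 = 17/2 → (11/2, -23/15)
  seg 8: right by d2 = 3 → (17/2, -23/15)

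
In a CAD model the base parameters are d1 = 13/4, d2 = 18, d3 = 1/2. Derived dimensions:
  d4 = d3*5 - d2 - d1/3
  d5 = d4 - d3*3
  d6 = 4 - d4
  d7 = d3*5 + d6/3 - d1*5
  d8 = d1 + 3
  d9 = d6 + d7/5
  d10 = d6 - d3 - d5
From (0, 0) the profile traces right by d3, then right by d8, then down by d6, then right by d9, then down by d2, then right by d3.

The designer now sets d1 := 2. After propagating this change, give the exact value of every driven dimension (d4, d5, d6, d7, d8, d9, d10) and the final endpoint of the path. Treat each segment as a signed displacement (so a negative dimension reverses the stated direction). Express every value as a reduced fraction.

Apply edit: d1 := 2
  d4 = d3*5 - d2 - d1/3 = -97/6
  d5 = d4 - d3*3 = -53/3
  d6 = 4 - d4 = 121/6
  d7 = d3*5 + d6/3 - d1*5 = -7/9
  d8 = d1 + 3 = 5
  d9 = d6 + d7/5 = 1801/90
  d10 = d6 - d3 - d5 = 112/3
Walk from origin (0, 0):
  seg 1: right by d3 = 1/2 → (1/2, 0)
  seg 2: right by d8 = 5 → (11/2, 0)
  seg 3: down by d6 = 121/6 → (11/2, -121/6)
  seg 4: right by d9 = 1801/90 → (1148/45, -121/6)
  seg 5: down by d2 = 18 → (1148/45, -229/6)
  seg 6: right by d3 = 1/2 → (2341/90, -229/6)

d4 = -97/6
d5 = -53/3
d6 = 121/6
d7 = -7/9
d8 = 5
d9 = 1801/90
d10 = 112/3
endpoint = (2341/90, -229/6)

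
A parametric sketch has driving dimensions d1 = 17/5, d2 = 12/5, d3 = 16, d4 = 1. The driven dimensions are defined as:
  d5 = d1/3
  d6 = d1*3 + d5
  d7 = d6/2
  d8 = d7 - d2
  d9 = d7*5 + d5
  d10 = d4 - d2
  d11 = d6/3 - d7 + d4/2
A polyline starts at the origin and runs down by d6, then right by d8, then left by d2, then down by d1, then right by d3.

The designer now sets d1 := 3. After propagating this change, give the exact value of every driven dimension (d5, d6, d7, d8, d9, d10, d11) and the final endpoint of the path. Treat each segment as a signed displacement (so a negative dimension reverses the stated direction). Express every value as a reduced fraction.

d5 = 1
d6 = 10
d7 = 5
d8 = 13/5
d9 = 26
d10 = -7/5
d11 = -7/6
endpoint = (81/5, -13)

Apply edit: d1 := 3
  d5 = d1/3 = 1
  d6 = d1*3 + d5 = 10
  d7 = d6/2 = 5
  d8 = d7 - d2 = 13/5
  d9 = d7*5 + d5 = 26
  d10 = d4 - d2 = -7/5
  d11 = d6/3 - d7 + d4/2 = -7/6
Walk from origin (0, 0):
  seg 1: down by d6 = 10 → (0, -10)
  seg 2: right by d8 = 13/5 → (13/5, -10)
  seg 3: left by d2 = 12/5 → (1/5, -10)
  seg 4: down by d1 = 3 → (1/5, -13)
  seg 5: right by d3 = 16 → (81/5, -13)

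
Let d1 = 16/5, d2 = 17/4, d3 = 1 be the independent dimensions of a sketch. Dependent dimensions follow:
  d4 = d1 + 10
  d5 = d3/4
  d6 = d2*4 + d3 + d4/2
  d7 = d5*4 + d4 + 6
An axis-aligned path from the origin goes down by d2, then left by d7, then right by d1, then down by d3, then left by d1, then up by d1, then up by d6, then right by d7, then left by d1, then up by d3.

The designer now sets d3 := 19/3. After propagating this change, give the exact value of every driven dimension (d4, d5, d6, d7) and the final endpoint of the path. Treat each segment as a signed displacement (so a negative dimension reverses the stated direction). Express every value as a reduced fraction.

Apply edit: d3 := 19/3
  d4 = d1 + 10 = 66/5
  d5 = d3/4 = 19/12
  d6 = d2*4 + d3 + d4/2 = 449/15
  d7 = d5*4 + d4 + 6 = 383/15
Walk from origin (0, 0):
  seg 1: down by d2 = 17/4 → (0, -17/4)
  seg 2: left by d7 = 383/15 → (-383/15, -17/4)
  seg 3: right by d1 = 16/5 → (-67/3, -17/4)
  seg 4: down by d3 = 19/3 → (-67/3, -127/12)
  seg 5: left by d1 = 16/5 → (-383/15, -127/12)
  seg 6: up by d1 = 16/5 → (-383/15, -443/60)
  seg 7: up by d6 = 449/15 → (-383/15, 451/20)
  seg 8: right by d7 = 383/15 → (0, 451/20)
  seg 9: left by d1 = 16/5 → (-16/5, 451/20)
  seg 10: up by d3 = 19/3 → (-16/5, 1733/60)

d4 = 66/5
d5 = 19/12
d6 = 449/15
d7 = 383/15
endpoint = (-16/5, 1733/60)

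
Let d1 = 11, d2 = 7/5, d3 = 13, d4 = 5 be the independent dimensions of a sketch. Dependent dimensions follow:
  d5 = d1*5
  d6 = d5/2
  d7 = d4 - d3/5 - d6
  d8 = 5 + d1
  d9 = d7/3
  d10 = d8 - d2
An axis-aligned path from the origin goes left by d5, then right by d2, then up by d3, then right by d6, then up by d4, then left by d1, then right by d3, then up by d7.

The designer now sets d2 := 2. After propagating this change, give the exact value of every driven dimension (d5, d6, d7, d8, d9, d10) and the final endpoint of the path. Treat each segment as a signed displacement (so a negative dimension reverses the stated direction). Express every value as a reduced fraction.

d5 = 55
d6 = 55/2
d7 = -251/10
d8 = 16
d9 = -251/30
d10 = 14
endpoint = (-47/2, -71/10)

Apply edit: d2 := 2
  d5 = d1*5 = 55
  d6 = d5/2 = 55/2
  d7 = d4 - d3/5 - d6 = -251/10
  d8 = 5 + d1 = 16
  d9 = d7/3 = -251/30
  d10 = d8 - d2 = 14
Walk from origin (0, 0):
  seg 1: left by d5 = 55 → (-55, 0)
  seg 2: right by d2 = 2 → (-53, 0)
  seg 3: up by d3 = 13 → (-53, 13)
  seg 4: right by d6 = 55/2 → (-51/2, 13)
  seg 5: up by d4 = 5 → (-51/2, 18)
  seg 6: left by d1 = 11 → (-73/2, 18)
  seg 7: right by d3 = 13 → (-47/2, 18)
  seg 8: up by d7 = -251/10 → (-47/2, -71/10)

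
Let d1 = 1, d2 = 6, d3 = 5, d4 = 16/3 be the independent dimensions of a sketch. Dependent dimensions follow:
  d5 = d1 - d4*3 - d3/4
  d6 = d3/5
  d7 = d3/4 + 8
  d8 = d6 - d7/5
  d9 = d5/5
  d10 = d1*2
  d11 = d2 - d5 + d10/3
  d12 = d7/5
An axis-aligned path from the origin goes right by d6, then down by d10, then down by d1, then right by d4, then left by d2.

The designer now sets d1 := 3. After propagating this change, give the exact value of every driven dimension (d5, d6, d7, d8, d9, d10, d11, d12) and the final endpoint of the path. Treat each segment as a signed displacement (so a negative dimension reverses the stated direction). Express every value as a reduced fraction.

Apply edit: d1 := 3
  d5 = d1 - d4*3 - d3/4 = -57/4
  d6 = d3/5 = 1
  d7 = d3/4 + 8 = 37/4
  d8 = d6 - d7/5 = -17/20
  d9 = d5/5 = -57/20
  d10 = d1*2 = 6
  d11 = d2 - d5 + d10/3 = 89/4
  d12 = d7/5 = 37/20
Walk from origin (0, 0):
  seg 1: right by d6 = 1 → (1, 0)
  seg 2: down by d10 = 6 → (1, -6)
  seg 3: down by d1 = 3 → (1, -9)
  seg 4: right by d4 = 16/3 → (19/3, -9)
  seg 5: left by d2 = 6 → (1/3, -9)

d5 = -57/4
d6 = 1
d7 = 37/4
d8 = -17/20
d9 = -57/20
d10 = 6
d11 = 89/4
d12 = 37/20
endpoint = (1/3, -9)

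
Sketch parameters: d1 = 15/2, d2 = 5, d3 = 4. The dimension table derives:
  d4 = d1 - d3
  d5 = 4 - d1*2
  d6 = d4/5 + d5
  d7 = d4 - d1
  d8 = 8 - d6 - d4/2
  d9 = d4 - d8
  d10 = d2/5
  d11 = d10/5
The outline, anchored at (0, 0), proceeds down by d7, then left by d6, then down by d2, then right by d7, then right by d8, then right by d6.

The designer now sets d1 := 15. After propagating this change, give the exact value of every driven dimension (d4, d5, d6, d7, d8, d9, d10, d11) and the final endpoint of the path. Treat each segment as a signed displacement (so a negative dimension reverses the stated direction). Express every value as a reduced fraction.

d4 = 11
d5 = -26
d6 = -119/5
d7 = -4
d8 = 263/10
d9 = -153/10
d10 = 1
d11 = 1/5
endpoint = (223/10, -1)

Apply edit: d1 := 15
  d4 = d1 - d3 = 11
  d5 = 4 - d1*2 = -26
  d6 = d4/5 + d5 = -119/5
  d7 = d4 - d1 = -4
  d8 = 8 - d6 - d4/2 = 263/10
  d9 = d4 - d8 = -153/10
  d10 = d2/5 = 1
  d11 = d10/5 = 1/5
Walk from origin (0, 0):
  seg 1: down by d7 = -4 → (0, 4)
  seg 2: left by d6 = -119/5 → (119/5, 4)
  seg 3: down by d2 = 5 → (119/5, -1)
  seg 4: right by d7 = -4 → (99/5, -1)
  seg 5: right by d8 = 263/10 → (461/10, -1)
  seg 6: right by d6 = -119/5 → (223/10, -1)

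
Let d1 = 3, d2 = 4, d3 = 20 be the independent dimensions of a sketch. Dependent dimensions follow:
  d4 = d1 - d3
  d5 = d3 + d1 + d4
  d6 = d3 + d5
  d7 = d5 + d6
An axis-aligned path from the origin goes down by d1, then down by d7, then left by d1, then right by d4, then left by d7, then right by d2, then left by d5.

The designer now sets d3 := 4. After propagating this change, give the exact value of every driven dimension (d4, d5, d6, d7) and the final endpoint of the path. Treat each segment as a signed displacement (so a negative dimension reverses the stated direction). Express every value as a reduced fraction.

d4 = -1
d5 = 6
d6 = 10
d7 = 16
endpoint = (-22, -19)

Apply edit: d3 := 4
  d4 = d1 - d3 = -1
  d5 = d3 + d1 + d4 = 6
  d6 = d3 + d5 = 10
  d7 = d5 + d6 = 16
Walk from origin (0, 0):
  seg 1: down by d1 = 3 → (0, -3)
  seg 2: down by d7 = 16 → (0, -19)
  seg 3: left by d1 = 3 → (-3, -19)
  seg 4: right by d4 = -1 → (-4, -19)
  seg 5: left by d7 = 16 → (-20, -19)
  seg 6: right by d2 = 4 → (-16, -19)
  seg 7: left by d5 = 6 → (-22, -19)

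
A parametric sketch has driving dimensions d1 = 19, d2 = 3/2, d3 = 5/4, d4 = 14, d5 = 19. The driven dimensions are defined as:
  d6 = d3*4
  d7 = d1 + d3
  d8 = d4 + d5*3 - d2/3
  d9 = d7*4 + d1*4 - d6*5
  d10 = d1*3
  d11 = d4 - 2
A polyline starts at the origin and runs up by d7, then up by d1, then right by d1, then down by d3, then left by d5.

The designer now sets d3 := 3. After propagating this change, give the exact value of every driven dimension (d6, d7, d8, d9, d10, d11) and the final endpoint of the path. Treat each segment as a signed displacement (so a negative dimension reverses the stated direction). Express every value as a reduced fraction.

d6 = 12
d7 = 22
d8 = 141/2
d9 = 104
d10 = 57
d11 = 12
endpoint = (0, 38)

Apply edit: d3 := 3
  d6 = d3*4 = 12
  d7 = d1 + d3 = 22
  d8 = d4 + d5*3 - d2/3 = 141/2
  d9 = d7*4 + d1*4 - d6*5 = 104
  d10 = d1*3 = 57
  d11 = d4 - 2 = 12
Walk from origin (0, 0):
  seg 1: up by d7 = 22 → (0, 22)
  seg 2: up by d1 = 19 → (0, 41)
  seg 3: right by d1 = 19 → (19, 41)
  seg 4: down by d3 = 3 → (19, 38)
  seg 5: left by d5 = 19 → (0, 38)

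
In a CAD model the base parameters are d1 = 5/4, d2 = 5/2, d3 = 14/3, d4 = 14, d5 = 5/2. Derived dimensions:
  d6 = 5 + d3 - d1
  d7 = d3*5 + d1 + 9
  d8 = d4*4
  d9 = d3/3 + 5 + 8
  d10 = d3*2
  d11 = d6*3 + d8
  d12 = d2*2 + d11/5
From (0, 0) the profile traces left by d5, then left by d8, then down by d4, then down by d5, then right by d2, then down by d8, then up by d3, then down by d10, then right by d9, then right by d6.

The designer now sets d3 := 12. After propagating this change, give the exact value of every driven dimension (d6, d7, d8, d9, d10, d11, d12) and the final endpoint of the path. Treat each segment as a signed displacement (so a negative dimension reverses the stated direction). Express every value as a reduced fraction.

Apply edit: d3 := 12
  d6 = 5 + d3 - d1 = 63/4
  d7 = d3*5 + d1 + 9 = 281/4
  d8 = d4*4 = 56
  d9 = d3/3 + 5 + 8 = 17
  d10 = d3*2 = 24
  d11 = d6*3 + d8 = 413/4
  d12 = d2*2 + d11/5 = 513/20
Walk from origin (0, 0):
  seg 1: left by d5 = 5/2 → (-5/2, 0)
  seg 2: left by d8 = 56 → (-117/2, 0)
  seg 3: down by d4 = 14 → (-117/2, -14)
  seg 4: down by d5 = 5/2 → (-117/2, -33/2)
  seg 5: right by d2 = 5/2 → (-56, -33/2)
  seg 6: down by d8 = 56 → (-56, -145/2)
  seg 7: up by d3 = 12 → (-56, -121/2)
  seg 8: down by d10 = 24 → (-56, -169/2)
  seg 9: right by d9 = 17 → (-39, -169/2)
  seg 10: right by d6 = 63/4 → (-93/4, -169/2)

d6 = 63/4
d7 = 281/4
d8 = 56
d9 = 17
d10 = 24
d11 = 413/4
d12 = 513/20
endpoint = (-93/4, -169/2)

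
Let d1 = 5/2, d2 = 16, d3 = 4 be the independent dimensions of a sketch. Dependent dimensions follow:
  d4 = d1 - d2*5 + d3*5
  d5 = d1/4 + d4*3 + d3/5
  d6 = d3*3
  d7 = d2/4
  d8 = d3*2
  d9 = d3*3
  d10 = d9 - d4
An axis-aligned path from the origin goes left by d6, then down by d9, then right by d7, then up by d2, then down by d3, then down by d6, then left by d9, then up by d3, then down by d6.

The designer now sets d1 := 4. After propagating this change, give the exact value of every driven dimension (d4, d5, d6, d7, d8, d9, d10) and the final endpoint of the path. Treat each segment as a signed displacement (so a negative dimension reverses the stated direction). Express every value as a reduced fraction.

d4 = -56
d5 = -831/5
d6 = 12
d7 = 4
d8 = 8
d9 = 12
d10 = 68
endpoint = (-20, -20)

Apply edit: d1 := 4
  d4 = d1 - d2*5 + d3*5 = -56
  d5 = d1/4 + d4*3 + d3/5 = -831/5
  d6 = d3*3 = 12
  d7 = d2/4 = 4
  d8 = d3*2 = 8
  d9 = d3*3 = 12
  d10 = d9 - d4 = 68
Walk from origin (0, 0):
  seg 1: left by d6 = 12 → (-12, 0)
  seg 2: down by d9 = 12 → (-12, -12)
  seg 3: right by d7 = 4 → (-8, -12)
  seg 4: up by d2 = 16 → (-8, 4)
  seg 5: down by d3 = 4 → (-8, 0)
  seg 6: down by d6 = 12 → (-8, -12)
  seg 7: left by d9 = 12 → (-20, -12)
  seg 8: up by d3 = 4 → (-20, -8)
  seg 9: down by d6 = 12 → (-20, -20)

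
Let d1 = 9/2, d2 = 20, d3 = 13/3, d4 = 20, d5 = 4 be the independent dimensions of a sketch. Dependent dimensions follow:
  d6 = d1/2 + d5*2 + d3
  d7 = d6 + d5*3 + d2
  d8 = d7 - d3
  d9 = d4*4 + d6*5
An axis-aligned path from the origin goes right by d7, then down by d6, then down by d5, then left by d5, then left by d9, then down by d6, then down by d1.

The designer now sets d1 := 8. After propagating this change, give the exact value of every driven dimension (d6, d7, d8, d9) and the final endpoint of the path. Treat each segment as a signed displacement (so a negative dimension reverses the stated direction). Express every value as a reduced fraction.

Apply edit: d1 := 8
  d6 = d1/2 + d5*2 + d3 = 49/3
  d7 = d6 + d5*3 + d2 = 145/3
  d8 = d7 - d3 = 44
  d9 = d4*4 + d6*5 = 485/3
Walk from origin (0, 0):
  seg 1: right by d7 = 145/3 → (145/3, 0)
  seg 2: down by d6 = 49/3 → (145/3, -49/3)
  seg 3: down by d5 = 4 → (145/3, -61/3)
  seg 4: left by d5 = 4 → (133/3, -61/3)
  seg 5: left by d9 = 485/3 → (-352/3, -61/3)
  seg 6: down by d6 = 49/3 → (-352/3, -110/3)
  seg 7: down by d1 = 8 → (-352/3, -134/3)

d6 = 49/3
d7 = 145/3
d8 = 44
d9 = 485/3
endpoint = (-352/3, -134/3)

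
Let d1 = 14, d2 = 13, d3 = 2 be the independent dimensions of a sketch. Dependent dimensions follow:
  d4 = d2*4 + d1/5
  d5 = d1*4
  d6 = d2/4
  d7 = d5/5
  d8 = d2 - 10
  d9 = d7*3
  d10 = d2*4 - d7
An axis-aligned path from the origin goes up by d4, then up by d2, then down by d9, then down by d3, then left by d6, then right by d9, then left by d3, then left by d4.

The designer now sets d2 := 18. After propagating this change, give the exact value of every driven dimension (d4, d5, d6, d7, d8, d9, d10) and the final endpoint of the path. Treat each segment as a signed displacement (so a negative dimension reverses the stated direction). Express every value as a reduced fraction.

d4 = 374/5
d5 = 56
d6 = 9/2
d7 = 56/5
d8 = 8
d9 = 168/5
d10 = 304/5
endpoint = (-477/10, 286/5)

Apply edit: d2 := 18
  d4 = d2*4 + d1/5 = 374/5
  d5 = d1*4 = 56
  d6 = d2/4 = 9/2
  d7 = d5/5 = 56/5
  d8 = d2 - 10 = 8
  d9 = d7*3 = 168/5
  d10 = d2*4 - d7 = 304/5
Walk from origin (0, 0):
  seg 1: up by d4 = 374/5 → (0, 374/5)
  seg 2: up by d2 = 18 → (0, 464/5)
  seg 3: down by d9 = 168/5 → (0, 296/5)
  seg 4: down by d3 = 2 → (0, 286/5)
  seg 5: left by d6 = 9/2 → (-9/2, 286/5)
  seg 6: right by d9 = 168/5 → (291/10, 286/5)
  seg 7: left by d3 = 2 → (271/10, 286/5)
  seg 8: left by d4 = 374/5 → (-477/10, 286/5)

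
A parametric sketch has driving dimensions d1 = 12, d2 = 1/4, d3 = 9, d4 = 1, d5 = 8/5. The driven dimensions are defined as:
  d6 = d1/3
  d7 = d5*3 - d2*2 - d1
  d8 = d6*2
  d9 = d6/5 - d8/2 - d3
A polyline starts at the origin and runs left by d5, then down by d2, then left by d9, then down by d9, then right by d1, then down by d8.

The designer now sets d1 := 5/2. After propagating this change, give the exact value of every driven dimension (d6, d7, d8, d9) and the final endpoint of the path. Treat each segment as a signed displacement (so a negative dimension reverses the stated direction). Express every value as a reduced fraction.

d6 = 5/6
d7 = 9/5
d8 = 5/3
d9 = -29/3
endpoint = (317/30, 31/4)

Apply edit: d1 := 5/2
  d6 = d1/3 = 5/6
  d7 = d5*3 - d2*2 - d1 = 9/5
  d8 = d6*2 = 5/3
  d9 = d6/5 - d8/2 - d3 = -29/3
Walk from origin (0, 0):
  seg 1: left by d5 = 8/5 → (-8/5, 0)
  seg 2: down by d2 = 1/4 → (-8/5, -1/4)
  seg 3: left by d9 = -29/3 → (121/15, -1/4)
  seg 4: down by d9 = -29/3 → (121/15, 113/12)
  seg 5: right by d1 = 5/2 → (317/30, 113/12)
  seg 6: down by d8 = 5/3 → (317/30, 31/4)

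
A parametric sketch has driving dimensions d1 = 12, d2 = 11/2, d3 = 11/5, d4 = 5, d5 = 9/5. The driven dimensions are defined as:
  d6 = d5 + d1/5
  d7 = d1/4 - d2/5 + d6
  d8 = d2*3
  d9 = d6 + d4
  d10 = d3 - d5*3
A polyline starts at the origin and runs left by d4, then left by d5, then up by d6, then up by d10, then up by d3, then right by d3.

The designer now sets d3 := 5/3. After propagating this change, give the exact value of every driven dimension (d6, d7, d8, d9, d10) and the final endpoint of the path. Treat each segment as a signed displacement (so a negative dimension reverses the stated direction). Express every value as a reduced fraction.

d6 = 21/5
d7 = 61/10
d8 = 33/2
d9 = 46/5
d10 = -56/15
endpoint = (-77/15, 32/15)

Apply edit: d3 := 5/3
  d6 = d5 + d1/5 = 21/5
  d7 = d1/4 - d2/5 + d6 = 61/10
  d8 = d2*3 = 33/2
  d9 = d6 + d4 = 46/5
  d10 = d3 - d5*3 = -56/15
Walk from origin (0, 0):
  seg 1: left by d4 = 5 → (-5, 0)
  seg 2: left by d5 = 9/5 → (-34/5, 0)
  seg 3: up by d6 = 21/5 → (-34/5, 21/5)
  seg 4: up by d10 = -56/15 → (-34/5, 7/15)
  seg 5: up by d3 = 5/3 → (-34/5, 32/15)
  seg 6: right by d3 = 5/3 → (-77/15, 32/15)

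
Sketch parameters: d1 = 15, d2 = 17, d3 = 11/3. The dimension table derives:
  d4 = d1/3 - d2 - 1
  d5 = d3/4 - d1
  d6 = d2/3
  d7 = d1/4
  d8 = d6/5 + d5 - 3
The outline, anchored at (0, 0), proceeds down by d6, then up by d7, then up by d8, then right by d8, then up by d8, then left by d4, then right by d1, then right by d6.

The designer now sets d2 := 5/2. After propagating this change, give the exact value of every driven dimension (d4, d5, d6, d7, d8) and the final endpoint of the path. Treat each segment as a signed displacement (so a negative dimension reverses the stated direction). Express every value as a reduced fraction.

d4 = 3/2
d5 = -169/12
d6 = 5/6
d7 = 15/4
d8 = -203/12
endpoint = (-31/12, -371/12)

Apply edit: d2 := 5/2
  d4 = d1/3 - d2 - 1 = 3/2
  d5 = d3/4 - d1 = -169/12
  d6 = d2/3 = 5/6
  d7 = d1/4 = 15/4
  d8 = d6/5 + d5 - 3 = -203/12
Walk from origin (0, 0):
  seg 1: down by d6 = 5/6 → (0, -5/6)
  seg 2: up by d7 = 15/4 → (0, 35/12)
  seg 3: up by d8 = -203/12 → (0, -14)
  seg 4: right by d8 = -203/12 → (-203/12, -14)
  seg 5: up by d8 = -203/12 → (-203/12, -371/12)
  seg 6: left by d4 = 3/2 → (-221/12, -371/12)
  seg 7: right by d1 = 15 → (-41/12, -371/12)
  seg 8: right by d6 = 5/6 → (-31/12, -371/12)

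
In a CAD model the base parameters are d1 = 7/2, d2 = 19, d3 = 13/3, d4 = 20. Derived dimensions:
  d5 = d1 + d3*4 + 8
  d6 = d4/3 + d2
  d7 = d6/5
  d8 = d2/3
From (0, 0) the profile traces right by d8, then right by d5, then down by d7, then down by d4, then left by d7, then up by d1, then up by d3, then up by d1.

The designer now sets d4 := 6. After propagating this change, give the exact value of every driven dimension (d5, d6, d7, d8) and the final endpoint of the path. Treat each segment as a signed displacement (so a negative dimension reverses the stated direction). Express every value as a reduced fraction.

Apply edit: d4 := 6
  d5 = d1 + d3*4 + 8 = 173/6
  d6 = d4/3 + d2 = 21
  d7 = d6/5 = 21/5
  d8 = d2/3 = 19/3
Walk from origin (0, 0):
  seg 1: right by d8 = 19/3 → (19/3, 0)
  seg 2: right by d5 = 173/6 → (211/6, 0)
  seg 3: down by d7 = 21/5 → (211/6, -21/5)
  seg 4: down by d4 = 6 → (211/6, -51/5)
  seg 5: left by d7 = 21/5 → (929/30, -51/5)
  seg 6: up by d1 = 7/2 → (929/30, -67/10)
  seg 7: up by d3 = 13/3 → (929/30, -71/30)
  seg 8: up by d1 = 7/2 → (929/30, 17/15)

d5 = 173/6
d6 = 21
d7 = 21/5
d8 = 19/3
endpoint = (929/30, 17/15)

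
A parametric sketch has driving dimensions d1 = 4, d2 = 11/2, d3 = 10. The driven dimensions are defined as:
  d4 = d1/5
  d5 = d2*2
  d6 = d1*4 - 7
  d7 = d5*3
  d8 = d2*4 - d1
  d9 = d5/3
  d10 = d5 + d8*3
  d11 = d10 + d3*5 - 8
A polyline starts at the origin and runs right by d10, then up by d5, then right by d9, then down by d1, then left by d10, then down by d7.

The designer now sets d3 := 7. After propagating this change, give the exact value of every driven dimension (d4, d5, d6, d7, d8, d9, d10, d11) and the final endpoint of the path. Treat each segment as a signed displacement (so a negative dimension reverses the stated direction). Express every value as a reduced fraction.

d4 = 4/5
d5 = 11
d6 = 9
d7 = 33
d8 = 18
d9 = 11/3
d10 = 65
d11 = 92
endpoint = (11/3, -26)

Apply edit: d3 := 7
  d4 = d1/5 = 4/5
  d5 = d2*2 = 11
  d6 = d1*4 - 7 = 9
  d7 = d5*3 = 33
  d8 = d2*4 - d1 = 18
  d9 = d5/3 = 11/3
  d10 = d5 + d8*3 = 65
  d11 = d10 + d3*5 - 8 = 92
Walk from origin (0, 0):
  seg 1: right by d10 = 65 → (65, 0)
  seg 2: up by d5 = 11 → (65, 11)
  seg 3: right by d9 = 11/3 → (206/3, 11)
  seg 4: down by d1 = 4 → (206/3, 7)
  seg 5: left by d10 = 65 → (11/3, 7)
  seg 6: down by d7 = 33 → (11/3, -26)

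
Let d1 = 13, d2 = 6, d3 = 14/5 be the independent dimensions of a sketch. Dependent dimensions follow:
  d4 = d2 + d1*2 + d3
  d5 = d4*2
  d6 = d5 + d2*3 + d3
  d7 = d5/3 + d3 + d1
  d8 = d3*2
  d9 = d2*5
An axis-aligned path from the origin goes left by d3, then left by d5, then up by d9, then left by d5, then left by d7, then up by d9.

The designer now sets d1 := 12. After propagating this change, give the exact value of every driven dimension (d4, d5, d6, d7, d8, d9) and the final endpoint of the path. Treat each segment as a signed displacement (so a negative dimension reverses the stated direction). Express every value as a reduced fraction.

Apply edit: d1 := 12
  d4 = d2 + d1*2 + d3 = 164/5
  d5 = d4*2 = 328/5
  d6 = d5 + d2*3 + d3 = 432/5
  d7 = d5/3 + d3 + d1 = 110/3
  d8 = d3*2 = 28/5
  d9 = d2*5 = 30
Walk from origin (0, 0):
  seg 1: left by d3 = 14/5 → (-14/5, 0)
  seg 2: left by d5 = 328/5 → (-342/5, 0)
  seg 3: up by d9 = 30 → (-342/5, 30)
  seg 4: left by d5 = 328/5 → (-134, 30)
  seg 5: left by d7 = 110/3 → (-512/3, 30)
  seg 6: up by d9 = 30 → (-512/3, 60)

d4 = 164/5
d5 = 328/5
d6 = 432/5
d7 = 110/3
d8 = 28/5
d9 = 30
endpoint = (-512/3, 60)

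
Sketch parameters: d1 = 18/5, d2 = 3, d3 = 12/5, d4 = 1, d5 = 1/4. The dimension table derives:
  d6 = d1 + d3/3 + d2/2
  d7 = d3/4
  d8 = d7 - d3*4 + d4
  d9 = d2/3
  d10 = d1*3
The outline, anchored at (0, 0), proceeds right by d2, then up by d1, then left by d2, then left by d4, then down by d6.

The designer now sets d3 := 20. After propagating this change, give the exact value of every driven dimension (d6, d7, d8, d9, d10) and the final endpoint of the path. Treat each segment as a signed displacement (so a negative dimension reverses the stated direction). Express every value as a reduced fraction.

Apply edit: d3 := 20
  d6 = d1 + d3/3 + d2/2 = 353/30
  d7 = d3/4 = 5
  d8 = d7 - d3*4 + d4 = -74
  d9 = d2/3 = 1
  d10 = d1*3 = 54/5
Walk from origin (0, 0):
  seg 1: right by d2 = 3 → (3, 0)
  seg 2: up by d1 = 18/5 → (3, 18/5)
  seg 3: left by d2 = 3 → (0, 18/5)
  seg 4: left by d4 = 1 → (-1, 18/5)
  seg 5: down by d6 = 353/30 → (-1, -49/6)

d6 = 353/30
d7 = 5
d8 = -74
d9 = 1
d10 = 54/5
endpoint = (-1, -49/6)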